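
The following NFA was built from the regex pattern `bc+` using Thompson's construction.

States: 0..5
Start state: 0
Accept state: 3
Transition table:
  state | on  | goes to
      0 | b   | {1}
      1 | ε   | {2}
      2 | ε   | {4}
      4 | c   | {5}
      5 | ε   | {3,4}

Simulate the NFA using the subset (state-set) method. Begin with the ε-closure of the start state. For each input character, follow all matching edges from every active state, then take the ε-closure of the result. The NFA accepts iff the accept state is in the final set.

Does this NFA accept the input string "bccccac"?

Answer: REJECT

Derivation:
start: ε-closure({0}) = {0}
'b' @ 1: {1,2,4}
'c' @ 2: {3,4,5}  [accepting]
'c' @ 3: {3,4,5}  [accepting]
'c' @ 4: {3,4,5}  [accepting]
'c' @ 5: {3,4,5}  [accepting]
'a' @ 6: {}  — dead — no transitions
rest 'c' ignored (set empty)
final: {}; accept 3 not in set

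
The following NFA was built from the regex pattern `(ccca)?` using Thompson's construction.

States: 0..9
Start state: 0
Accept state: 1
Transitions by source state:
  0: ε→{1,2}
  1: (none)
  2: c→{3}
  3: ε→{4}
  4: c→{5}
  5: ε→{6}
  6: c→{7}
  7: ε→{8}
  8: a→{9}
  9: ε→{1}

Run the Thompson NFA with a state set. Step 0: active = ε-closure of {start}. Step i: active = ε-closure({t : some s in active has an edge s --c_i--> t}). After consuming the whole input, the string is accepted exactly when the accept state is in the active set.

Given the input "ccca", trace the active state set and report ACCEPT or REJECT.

initial (ε-close {0}): {0,1,2}
'c' @ 1: {3,4}
'c' @ 2: {5,6}
'c' @ 3: {7,8}
'a' @ 4: {1,9}  ✓accept
after full input: {1,9}  (accept=1 in)

Answer: ACCEPT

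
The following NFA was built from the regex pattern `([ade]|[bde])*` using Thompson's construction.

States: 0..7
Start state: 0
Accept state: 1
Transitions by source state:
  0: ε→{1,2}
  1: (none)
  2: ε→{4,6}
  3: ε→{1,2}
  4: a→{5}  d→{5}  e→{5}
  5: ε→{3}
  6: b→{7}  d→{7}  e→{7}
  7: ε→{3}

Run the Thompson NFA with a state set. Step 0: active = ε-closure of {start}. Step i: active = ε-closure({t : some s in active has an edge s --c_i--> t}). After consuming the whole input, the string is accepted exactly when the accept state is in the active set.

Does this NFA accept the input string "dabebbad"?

Answer: ACCEPT

Steps:
start: ε-closure({0}) = {0,1,2,4,6}
'd' @ 1: {1,2,3,4,5,6,7}  ✓accept
'a' @ 2: {1,2,3,4,5,6}  ✓accept
'b' @ 3: {1,2,3,4,6,7}  ✓accept
'e' @ 4: {1,2,3,4,5,6,7}  ✓accept
'b' @ 5: {1,2,3,4,6,7}  ✓accept
'b' @ 6: {1,2,3,4,6,7}  ✓accept
'a' @ 7: {1,2,3,4,5,6}  ✓accept
'd' @ 8: {1,2,3,4,5,6,7}  ✓accept
end set {1,2,3,4,5,6,7} — state 1 in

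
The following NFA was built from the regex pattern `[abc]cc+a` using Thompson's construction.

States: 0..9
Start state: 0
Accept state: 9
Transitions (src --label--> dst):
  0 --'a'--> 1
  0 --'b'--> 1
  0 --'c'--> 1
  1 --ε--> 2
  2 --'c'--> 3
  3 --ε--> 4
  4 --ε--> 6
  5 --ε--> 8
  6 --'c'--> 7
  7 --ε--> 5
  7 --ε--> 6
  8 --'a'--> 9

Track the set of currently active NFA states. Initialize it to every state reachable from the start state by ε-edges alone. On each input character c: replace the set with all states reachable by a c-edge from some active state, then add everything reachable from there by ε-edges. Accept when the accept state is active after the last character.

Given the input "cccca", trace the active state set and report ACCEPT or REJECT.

Answer: ACCEPT

Derivation:
initial (ε-close {0}): {0}
'c' @ 1: {1,2}
'c' @ 2: {3,4,6}
'c' @ 3: {5,6,7,8}
'c' @ 4: {5,6,7,8}
'a' @ 5: {9}  [accepting]
end set {9} — state 9 in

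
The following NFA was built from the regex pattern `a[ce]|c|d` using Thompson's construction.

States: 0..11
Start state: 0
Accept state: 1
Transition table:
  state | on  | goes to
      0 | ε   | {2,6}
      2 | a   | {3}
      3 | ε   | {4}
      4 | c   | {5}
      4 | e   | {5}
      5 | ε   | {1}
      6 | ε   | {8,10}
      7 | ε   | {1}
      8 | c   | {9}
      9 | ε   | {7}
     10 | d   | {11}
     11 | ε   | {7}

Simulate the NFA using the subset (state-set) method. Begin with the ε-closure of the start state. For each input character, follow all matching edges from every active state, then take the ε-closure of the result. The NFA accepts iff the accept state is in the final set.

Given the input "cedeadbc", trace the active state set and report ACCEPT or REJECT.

Answer: REJECT

Trace:
start: ε-closure({0}) = {0,2,6,8,10}
'c' @ 1: {1,7,9}  ✓accept
'e' @ 2: {}  — state set empty
rest 'deadbc' ignored (set empty)
after full input: {}  (accept=1 not in)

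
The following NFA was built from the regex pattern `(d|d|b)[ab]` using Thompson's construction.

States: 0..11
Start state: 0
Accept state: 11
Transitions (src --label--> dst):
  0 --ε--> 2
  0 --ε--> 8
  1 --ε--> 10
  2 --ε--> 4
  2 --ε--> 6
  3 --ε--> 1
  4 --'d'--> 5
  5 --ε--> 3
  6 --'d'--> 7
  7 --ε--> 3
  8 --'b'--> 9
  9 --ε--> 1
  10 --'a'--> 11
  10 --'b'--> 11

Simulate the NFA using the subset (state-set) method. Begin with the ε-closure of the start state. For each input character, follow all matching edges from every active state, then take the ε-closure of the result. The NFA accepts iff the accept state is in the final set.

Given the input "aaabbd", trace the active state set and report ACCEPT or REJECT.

Answer: REJECT

Derivation:
initial (ε-close {0}): {0,2,4,6,8}
'a' @ 1: {}  — dead — no transitions
rest 'aabbd' ignored (set empty)
end set {} — state 11 not in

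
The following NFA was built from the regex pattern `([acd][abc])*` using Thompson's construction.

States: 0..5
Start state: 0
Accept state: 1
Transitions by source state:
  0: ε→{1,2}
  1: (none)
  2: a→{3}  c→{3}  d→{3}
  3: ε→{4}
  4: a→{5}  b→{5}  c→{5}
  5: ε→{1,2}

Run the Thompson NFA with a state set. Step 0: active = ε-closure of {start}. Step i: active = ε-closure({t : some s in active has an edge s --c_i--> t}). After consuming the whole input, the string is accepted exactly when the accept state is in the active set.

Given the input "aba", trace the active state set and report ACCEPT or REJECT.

S₀ = ε-closure({0}) = {0,1,2}
'a' @ 1: {3,4}
'b' @ 2: {1,2,5}  [accepting]
'a' @ 3: {3,4}
final: {3,4}; accept 1 not in set

Answer: REJECT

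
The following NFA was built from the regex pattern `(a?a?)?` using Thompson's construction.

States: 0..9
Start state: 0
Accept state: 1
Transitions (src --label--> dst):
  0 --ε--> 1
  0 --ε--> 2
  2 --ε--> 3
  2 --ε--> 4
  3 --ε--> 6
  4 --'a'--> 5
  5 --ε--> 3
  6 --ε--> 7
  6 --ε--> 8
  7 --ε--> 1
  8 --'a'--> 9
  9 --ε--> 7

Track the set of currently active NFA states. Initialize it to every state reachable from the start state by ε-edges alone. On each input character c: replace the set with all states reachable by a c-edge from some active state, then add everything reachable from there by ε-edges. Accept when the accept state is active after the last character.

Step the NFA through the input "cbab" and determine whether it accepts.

Answer: REJECT

Steps:
initial (ε-close {0}): {0,1,2,3,4,6,7,8}
'c' @ 1: {}  — no active states
rest 'bab' ignored (set empty)
after full input: {}  (accept=1 not in)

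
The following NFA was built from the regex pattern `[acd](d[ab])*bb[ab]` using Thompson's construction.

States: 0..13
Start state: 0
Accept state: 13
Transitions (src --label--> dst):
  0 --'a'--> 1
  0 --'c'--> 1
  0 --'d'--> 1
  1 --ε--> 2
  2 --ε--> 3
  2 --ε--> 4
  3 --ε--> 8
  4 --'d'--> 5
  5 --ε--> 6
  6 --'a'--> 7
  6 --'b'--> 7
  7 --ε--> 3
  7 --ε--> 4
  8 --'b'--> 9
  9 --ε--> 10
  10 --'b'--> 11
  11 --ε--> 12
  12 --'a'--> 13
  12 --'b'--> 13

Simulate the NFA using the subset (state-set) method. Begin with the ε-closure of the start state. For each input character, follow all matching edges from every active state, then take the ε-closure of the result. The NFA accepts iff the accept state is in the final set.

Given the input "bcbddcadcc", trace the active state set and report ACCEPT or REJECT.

S₀ = ε-closure({0}) = {0}
'b' @ 1: {}  — no active states
rest 'cbddcadcc' ignored (set empty)
after full input: {}  (accept=13 not in)

Answer: REJECT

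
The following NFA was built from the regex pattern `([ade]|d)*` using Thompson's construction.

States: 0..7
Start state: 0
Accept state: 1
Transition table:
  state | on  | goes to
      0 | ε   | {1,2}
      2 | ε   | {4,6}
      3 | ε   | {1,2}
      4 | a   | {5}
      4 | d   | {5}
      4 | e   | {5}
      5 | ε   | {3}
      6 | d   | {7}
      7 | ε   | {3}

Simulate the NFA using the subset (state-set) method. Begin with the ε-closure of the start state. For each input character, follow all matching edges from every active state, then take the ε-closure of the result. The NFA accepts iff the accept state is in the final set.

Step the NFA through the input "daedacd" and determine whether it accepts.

initial (ε-close {0}): {0,1,2,4,6}
'd' @ 1: {1,2,3,4,5,6,7}  (accept∈set)
'a' @ 2: {1,2,3,4,5,6}  (accept∈set)
'e' @ 3: {1,2,3,4,5,6}  (accept∈set)
'd' @ 4: {1,2,3,4,5,6,7}  (accept∈set)
'a' @ 5: {1,2,3,4,5,6}  (accept∈set)
'c' @ 6: {}  — dead — no transitions
rest 'd' ignored (set empty)
end set {} — state 1 not in

Answer: REJECT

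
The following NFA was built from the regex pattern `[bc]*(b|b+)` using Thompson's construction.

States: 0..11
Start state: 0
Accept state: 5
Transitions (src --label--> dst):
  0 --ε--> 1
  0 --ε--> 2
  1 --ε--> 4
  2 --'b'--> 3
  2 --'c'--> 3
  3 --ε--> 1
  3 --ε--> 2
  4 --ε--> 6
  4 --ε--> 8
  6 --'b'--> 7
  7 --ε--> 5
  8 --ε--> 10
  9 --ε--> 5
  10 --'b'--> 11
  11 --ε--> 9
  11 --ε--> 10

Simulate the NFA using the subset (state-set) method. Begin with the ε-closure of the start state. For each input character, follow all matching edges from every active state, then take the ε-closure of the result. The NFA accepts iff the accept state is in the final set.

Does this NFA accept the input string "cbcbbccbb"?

Answer: ACCEPT

Steps:
initial (ε-close {0}): {0,1,2,4,6,8,10}
'c' @ 1: {1,2,3,4,6,8,10}
'b' @ 2: {1,2,3,4,5,6,7,8,9,10,11}  (accept∈set)
'c' @ 3: {1,2,3,4,6,8,10}
'b' @ 4: {1,2,3,4,5,6,7,8,9,10,11}  (accept∈set)
'b' @ 5: {1,2,3,4,5,6,7,8,9,10,11}  (accept∈set)
'c' @ 6: {1,2,3,4,6,8,10}
'c' @ 7: {1,2,3,4,6,8,10}
'b' @ 8: {1,2,3,4,5,6,7,8,9,10,11}  (accept∈set)
'b' @ 9: {1,2,3,4,5,6,7,8,9,10,11}  (accept∈set)
after full input: {1,2,3,4,5,6,7,8,9,10,11}  (accept=5 in)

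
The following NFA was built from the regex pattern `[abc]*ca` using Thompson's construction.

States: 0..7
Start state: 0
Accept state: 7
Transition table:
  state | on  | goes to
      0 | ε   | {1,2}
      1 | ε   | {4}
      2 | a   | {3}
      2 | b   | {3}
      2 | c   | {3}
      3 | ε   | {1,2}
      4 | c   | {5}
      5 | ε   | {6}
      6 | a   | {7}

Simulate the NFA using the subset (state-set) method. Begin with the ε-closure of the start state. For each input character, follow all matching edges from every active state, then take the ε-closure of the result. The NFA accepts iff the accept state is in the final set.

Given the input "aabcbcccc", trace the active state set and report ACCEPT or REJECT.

S₀ = ε-closure({0}) = {0,1,2,4}
'a' @ 1: {1,2,3,4}
'a' @ 2: {1,2,3,4}
'b' @ 3: {1,2,3,4}
'c' @ 4: {1,2,3,4,5,6}
'b' @ 5: {1,2,3,4}
'c' @ 6: {1,2,3,4,5,6}
'c' @ 7: {1,2,3,4,5,6}
'c' @ 8: {1,2,3,4,5,6}
'c' @ 9: {1,2,3,4,5,6}
final: {1,2,3,4,5,6}; accept 7 not in set

Answer: REJECT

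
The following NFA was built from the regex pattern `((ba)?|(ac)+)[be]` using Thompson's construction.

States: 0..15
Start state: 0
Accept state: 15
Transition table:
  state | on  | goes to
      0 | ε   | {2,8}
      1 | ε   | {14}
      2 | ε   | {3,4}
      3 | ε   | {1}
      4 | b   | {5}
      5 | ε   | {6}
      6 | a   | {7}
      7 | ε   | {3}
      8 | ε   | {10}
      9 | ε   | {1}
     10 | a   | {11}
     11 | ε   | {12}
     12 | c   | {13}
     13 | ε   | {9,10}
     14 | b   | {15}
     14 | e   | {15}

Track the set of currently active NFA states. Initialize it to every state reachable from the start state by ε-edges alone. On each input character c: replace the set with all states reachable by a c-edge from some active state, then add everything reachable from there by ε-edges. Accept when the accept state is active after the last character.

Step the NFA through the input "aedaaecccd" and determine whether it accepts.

Answer: REJECT

Trace:
S₀ = ε-closure({0}) = {0,1,2,3,4,8,10,14}
'a' @ 1: {11,12}
'e' @ 2: {}  — no active states
rest 'daaecccd' ignored (set empty)
final: {}; accept 15 not in set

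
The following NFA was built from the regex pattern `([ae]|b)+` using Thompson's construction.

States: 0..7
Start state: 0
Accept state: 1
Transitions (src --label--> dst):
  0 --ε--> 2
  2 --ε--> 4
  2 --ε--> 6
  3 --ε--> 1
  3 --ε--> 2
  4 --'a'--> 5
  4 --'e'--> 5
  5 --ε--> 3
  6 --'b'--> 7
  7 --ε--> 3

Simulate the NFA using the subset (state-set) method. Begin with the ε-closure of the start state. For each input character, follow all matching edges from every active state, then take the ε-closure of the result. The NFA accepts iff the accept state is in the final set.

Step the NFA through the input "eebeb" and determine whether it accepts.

initial (ε-close {0}): {0,2,4,6}
'e' @ 1: {1,2,3,4,5,6}  (accept∈set)
'e' @ 2: {1,2,3,4,5,6}  (accept∈set)
'b' @ 3: {1,2,3,4,6,7}  (accept∈set)
'e' @ 4: {1,2,3,4,5,6}  (accept∈set)
'b' @ 5: {1,2,3,4,6,7}  (accept∈set)
after full input: {1,2,3,4,6,7}  (accept=1 in)

Answer: ACCEPT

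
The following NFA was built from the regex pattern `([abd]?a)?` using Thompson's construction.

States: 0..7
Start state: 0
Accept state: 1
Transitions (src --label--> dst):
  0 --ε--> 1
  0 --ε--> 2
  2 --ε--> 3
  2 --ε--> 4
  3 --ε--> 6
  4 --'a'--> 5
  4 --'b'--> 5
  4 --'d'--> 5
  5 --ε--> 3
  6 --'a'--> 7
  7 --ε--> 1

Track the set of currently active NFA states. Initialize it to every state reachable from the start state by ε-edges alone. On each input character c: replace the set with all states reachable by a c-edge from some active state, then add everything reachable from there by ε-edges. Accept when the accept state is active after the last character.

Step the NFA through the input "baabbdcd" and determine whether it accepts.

Answer: REJECT

Steps:
initial (ε-close {0}): {0,1,2,3,4,6}
'b' @ 1: {3,5,6}
'a' @ 2: {1,7}  [accepting]
'a' @ 3: {}  — no active states
rest 'bbdcd' ignored (set empty)
end set {} — state 1 not in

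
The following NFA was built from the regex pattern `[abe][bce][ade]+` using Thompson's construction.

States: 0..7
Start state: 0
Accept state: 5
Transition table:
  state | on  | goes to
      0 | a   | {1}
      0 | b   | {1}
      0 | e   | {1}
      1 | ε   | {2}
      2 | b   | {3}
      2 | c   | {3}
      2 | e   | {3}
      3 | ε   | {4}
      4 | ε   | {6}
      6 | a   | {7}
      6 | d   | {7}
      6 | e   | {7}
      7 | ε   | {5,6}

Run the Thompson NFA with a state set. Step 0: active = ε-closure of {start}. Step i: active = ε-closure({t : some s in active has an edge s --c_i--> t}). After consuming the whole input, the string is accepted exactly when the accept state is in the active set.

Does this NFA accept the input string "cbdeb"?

Answer: REJECT

Trace:
start: ε-closure({0}) = {0}
'c' @ 1: {}  — no active states
rest 'bdeb' ignored (set empty)
after full input: {}  (accept=5 not in)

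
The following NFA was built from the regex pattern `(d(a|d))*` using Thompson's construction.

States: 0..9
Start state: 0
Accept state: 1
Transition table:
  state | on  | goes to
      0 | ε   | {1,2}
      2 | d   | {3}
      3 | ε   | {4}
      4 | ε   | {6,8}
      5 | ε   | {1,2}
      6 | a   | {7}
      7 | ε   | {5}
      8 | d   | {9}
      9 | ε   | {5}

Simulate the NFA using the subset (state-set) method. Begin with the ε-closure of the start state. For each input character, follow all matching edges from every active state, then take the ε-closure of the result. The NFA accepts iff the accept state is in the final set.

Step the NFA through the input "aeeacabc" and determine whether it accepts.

S₀ = ε-closure({0}) = {0,1,2}
'a' @ 1: {}  — state set empty
rest 'eeacabc' ignored (set empty)
after full input: {}  (accept=1 not in)

Answer: REJECT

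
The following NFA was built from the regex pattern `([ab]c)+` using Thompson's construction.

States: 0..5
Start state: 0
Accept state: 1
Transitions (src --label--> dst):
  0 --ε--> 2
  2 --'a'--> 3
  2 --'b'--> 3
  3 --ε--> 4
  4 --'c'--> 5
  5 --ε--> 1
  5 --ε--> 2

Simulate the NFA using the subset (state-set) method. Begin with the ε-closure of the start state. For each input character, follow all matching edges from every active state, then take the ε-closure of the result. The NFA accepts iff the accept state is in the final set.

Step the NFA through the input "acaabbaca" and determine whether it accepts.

initial (ε-close {0}): {0,2}
'a' @ 1: {3,4}
'c' @ 2: {1,2,5}  ✓accept
'a' @ 3: {3,4}
'a' @ 4: {}  — dead — no transitions
rest 'bbaca' ignored (set empty)
after full input: {}  (accept=1 not in)

Answer: REJECT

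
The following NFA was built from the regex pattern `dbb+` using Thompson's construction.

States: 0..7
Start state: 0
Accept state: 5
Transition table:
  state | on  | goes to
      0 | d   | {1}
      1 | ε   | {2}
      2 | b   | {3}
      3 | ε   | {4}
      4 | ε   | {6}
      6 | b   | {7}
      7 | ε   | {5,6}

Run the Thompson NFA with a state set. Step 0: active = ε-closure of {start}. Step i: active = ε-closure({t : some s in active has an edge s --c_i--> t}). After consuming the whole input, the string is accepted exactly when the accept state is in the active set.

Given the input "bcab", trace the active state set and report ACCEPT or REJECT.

Answer: REJECT

Derivation:
initial (ε-close {0}): {0}
'b' @ 1: {}  — state set empty
rest 'cab' ignored (set empty)
final: {}; accept 5 not in set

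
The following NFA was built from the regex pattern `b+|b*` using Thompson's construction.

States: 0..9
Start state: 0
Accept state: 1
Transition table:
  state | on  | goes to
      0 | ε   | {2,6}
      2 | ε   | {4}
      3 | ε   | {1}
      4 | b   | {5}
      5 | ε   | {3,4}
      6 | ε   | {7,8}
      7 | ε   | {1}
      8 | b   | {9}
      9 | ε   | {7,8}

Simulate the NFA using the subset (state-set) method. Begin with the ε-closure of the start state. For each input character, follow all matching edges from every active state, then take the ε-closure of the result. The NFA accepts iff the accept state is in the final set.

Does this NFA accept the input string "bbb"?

Answer: ACCEPT

Trace:
initial (ε-close {0}): {0,1,2,4,6,7,8}
'b' @ 1: {1,3,4,5,7,8,9}  [accepting]
'b' @ 2: {1,3,4,5,7,8,9}  [accepting]
'b' @ 3: {1,3,4,5,7,8,9}  [accepting]
after full input: {1,3,4,5,7,8,9}  (accept=1 in)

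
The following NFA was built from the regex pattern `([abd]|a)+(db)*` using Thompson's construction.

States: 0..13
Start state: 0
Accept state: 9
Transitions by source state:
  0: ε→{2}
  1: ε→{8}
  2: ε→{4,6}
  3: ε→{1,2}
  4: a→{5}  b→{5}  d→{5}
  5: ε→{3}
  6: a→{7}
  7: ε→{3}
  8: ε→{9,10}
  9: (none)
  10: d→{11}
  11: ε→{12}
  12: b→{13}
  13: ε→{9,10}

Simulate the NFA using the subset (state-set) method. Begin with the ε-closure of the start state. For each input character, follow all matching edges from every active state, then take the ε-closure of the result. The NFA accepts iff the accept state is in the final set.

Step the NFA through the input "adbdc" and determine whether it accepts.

Answer: REJECT

Steps:
initial (ε-close {0}): {0,2,4,6}
'a' @ 1: {1,2,3,4,5,6,7,8,9,10}  (accept∈set)
'd' @ 2: {1,2,3,4,5,6,8,9,10,11,12}  (accept∈set)
'b' @ 3: {1,2,3,4,5,6,8,9,10,13}  (accept∈set)
'd' @ 4: {1,2,3,4,5,6,8,9,10,11,12}  (accept∈set)
'c' @ 5: {}  — state set empty
after full input: {}  (accept=9 not in)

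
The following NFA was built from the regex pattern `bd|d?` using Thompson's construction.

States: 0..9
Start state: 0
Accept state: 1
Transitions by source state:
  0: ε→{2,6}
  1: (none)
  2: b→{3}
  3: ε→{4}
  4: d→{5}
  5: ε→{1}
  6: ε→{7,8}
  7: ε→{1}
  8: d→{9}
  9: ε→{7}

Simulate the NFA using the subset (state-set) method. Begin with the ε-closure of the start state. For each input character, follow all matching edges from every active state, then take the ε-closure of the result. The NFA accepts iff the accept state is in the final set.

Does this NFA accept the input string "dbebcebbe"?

start: ε-closure({0}) = {0,1,2,6,7,8}
'd' @ 1: {1,7,9}  [accepting]
'b' @ 2: {}  — state set empty
rest 'ebcebbe' ignored (set empty)
final: {}; accept 1 not in set

Answer: REJECT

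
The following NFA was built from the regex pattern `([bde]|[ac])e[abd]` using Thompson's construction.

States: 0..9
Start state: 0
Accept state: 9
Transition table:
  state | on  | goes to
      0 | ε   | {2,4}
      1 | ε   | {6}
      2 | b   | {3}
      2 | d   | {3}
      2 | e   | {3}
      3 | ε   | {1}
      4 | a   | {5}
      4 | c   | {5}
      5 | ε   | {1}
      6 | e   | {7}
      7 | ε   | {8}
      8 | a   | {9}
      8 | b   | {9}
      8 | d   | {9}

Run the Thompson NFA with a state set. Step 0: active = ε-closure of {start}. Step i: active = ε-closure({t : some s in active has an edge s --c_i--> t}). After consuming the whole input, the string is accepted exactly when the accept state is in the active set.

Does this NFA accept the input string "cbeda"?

start: ε-closure({0}) = {0,2,4}
'c' @ 1: {1,5,6}
'b' @ 2: {}  — state set empty
rest 'eda' ignored (set empty)
end set {} — state 9 not in

Answer: REJECT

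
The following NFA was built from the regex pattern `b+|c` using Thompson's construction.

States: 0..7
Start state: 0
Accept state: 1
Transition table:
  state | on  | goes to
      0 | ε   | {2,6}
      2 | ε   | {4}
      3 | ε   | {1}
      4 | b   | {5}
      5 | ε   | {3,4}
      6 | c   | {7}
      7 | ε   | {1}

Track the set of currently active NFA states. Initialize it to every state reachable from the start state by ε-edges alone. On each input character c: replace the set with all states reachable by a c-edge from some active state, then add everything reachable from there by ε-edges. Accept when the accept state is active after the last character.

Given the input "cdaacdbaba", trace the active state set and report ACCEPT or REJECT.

Answer: REJECT

Trace:
start: ε-closure({0}) = {0,2,4,6}
'c' @ 1: {1,7}  ✓accept
'd' @ 2: {}  — no active states
rest 'aacdbaba' ignored (set empty)
end set {} — state 1 not in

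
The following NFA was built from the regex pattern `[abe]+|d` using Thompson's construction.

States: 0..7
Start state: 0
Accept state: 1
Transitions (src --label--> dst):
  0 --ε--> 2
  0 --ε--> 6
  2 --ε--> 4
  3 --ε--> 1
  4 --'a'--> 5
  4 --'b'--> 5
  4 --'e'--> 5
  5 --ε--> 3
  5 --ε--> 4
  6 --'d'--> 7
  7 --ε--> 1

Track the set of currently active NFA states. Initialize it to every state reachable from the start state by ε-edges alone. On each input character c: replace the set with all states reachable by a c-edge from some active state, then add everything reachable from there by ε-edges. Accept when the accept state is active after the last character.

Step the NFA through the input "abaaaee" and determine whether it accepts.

Answer: ACCEPT

Trace:
S₀ = ε-closure({0}) = {0,2,4,6}
'a' @ 1: {1,3,4,5}  ✓accept
'b' @ 2: {1,3,4,5}  ✓accept
'a' @ 3: {1,3,4,5}  ✓accept
'a' @ 4: {1,3,4,5}  ✓accept
'a' @ 5: {1,3,4,5}  ✓accept
'e' @ 6: {1,3,4,5}  ✓accept
'e' @ 7: {1,3,4,5}  ✓accept
end set {1,3,4,5} — state 1 in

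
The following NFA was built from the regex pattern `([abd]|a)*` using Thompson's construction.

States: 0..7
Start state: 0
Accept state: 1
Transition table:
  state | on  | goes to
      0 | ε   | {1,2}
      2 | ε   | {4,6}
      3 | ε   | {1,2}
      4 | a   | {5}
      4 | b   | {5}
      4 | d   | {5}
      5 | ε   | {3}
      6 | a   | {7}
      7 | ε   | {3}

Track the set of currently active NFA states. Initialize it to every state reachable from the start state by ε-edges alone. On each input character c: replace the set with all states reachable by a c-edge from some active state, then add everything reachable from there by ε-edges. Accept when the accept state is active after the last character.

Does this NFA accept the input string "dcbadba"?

Answer: REJECT

Steps:
S₀ = ε-closure({0}) = {0,1,2,4,6}
'd' @ 1: {1,2,3,4,5,6}  [accepting]
'c' @ 2: {}  — dead — no transitions
rest 'badba' ignored (set empty)
final: {}; accept 1 not in set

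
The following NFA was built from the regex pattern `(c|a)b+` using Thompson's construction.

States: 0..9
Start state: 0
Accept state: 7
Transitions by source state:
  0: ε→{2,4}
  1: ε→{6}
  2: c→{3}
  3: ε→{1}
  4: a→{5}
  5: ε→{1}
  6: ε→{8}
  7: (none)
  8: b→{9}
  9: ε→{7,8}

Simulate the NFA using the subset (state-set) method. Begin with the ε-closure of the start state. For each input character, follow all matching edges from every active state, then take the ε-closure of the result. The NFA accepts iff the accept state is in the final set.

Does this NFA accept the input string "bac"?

Answer: REJECT

Derivation:
S₀ = ε-closure({0}) = {0,2,4}
'b' @ 1: {}  — state set empty
rest 'ac' ignored (set empty)
end set {} — state 7 not in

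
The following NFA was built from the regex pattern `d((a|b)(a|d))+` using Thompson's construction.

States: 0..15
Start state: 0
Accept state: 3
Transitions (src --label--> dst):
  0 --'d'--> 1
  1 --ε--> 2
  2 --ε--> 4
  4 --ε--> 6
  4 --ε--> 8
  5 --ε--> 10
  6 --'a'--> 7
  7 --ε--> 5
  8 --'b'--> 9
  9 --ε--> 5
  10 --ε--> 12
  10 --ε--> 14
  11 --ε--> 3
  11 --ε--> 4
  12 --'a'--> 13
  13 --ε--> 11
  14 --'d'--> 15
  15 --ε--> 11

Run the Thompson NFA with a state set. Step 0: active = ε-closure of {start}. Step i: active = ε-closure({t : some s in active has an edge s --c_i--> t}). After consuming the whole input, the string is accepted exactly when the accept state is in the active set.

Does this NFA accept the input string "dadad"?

initial (ε-close {0}): {0}
'd' @ 1: {1,2,4,6,8}
'a' @ 2: {5,7,10,12,14}
'd' @ 3: {3,4,6,8,11,15}  (accept∈set)
'a' @ 4: {5,7,10,12,14}
'd' @ 5: {3,4,6,8,11,15}  (accept∈set)
after full input: {3,4,6,8,11,15}  (accept=3 in)

Answer: ACCEPT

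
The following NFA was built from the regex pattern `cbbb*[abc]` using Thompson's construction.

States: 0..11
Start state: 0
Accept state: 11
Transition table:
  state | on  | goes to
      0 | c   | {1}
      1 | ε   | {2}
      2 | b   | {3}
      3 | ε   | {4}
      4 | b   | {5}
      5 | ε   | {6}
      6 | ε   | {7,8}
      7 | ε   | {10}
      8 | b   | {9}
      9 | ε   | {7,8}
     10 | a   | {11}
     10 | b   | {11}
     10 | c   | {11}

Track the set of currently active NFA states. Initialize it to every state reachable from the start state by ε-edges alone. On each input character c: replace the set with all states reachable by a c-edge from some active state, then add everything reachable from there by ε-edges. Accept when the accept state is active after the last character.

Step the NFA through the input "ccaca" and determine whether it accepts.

initial (ε-close {0}): {0}
'c' @ 1: {1,2}
'c' @ 2: {}  — dead — no transitions
rest 'aca' ignored (set empty)
end set {} — state 11 not in

Answer: REJECT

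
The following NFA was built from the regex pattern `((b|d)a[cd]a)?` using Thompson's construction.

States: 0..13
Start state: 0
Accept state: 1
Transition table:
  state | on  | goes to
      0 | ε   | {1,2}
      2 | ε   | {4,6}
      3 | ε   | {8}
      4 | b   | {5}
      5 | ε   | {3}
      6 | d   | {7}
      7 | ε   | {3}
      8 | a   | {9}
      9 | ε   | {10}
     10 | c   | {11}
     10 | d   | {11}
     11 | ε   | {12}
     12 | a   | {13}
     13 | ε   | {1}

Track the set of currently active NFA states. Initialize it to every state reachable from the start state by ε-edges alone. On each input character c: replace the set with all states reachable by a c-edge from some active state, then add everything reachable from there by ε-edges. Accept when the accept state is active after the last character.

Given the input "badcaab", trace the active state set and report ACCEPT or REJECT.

Answer: REJECT

Derivation:
initial (ε-close {0}): {0,1,2,4,6}
'b' @ 1: {3,5,8}
'a' @ 2: {9,10}
'd' @ 3: {11,12}
'c' @ 4: {}  — dead — no transitions
rest 'aab' ignored (set empty)
final: {}; accept 1 not in set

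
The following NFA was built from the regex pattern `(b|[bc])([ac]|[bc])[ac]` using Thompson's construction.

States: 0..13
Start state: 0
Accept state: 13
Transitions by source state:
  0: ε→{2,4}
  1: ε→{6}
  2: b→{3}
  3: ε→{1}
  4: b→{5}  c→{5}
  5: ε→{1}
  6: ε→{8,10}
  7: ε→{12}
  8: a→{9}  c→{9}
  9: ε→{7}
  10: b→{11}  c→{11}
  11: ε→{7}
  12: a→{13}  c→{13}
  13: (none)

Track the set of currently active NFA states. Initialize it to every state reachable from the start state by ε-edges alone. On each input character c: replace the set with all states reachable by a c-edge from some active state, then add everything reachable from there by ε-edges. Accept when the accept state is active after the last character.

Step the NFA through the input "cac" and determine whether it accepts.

Answer: ACCEPT

Derivation:
start: ε-closure({0}) = {0,2,4}
'c' @ 1: {1,5,6,8,10}
'a' @ 2: {7,9,12}
'c' @ 3: {13}  ✓accept
end set {13} — state 13 in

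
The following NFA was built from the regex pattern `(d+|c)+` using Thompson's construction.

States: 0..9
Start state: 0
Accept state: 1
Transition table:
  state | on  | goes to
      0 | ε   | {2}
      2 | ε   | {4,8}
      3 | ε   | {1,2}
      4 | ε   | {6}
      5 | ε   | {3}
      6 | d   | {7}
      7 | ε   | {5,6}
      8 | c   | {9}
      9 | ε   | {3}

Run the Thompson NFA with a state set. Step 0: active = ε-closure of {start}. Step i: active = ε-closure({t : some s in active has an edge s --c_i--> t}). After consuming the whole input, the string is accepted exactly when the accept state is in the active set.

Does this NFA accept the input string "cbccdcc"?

start: ε-closure({0}) = {0,2,4,6,8}
'c' @ 1: {1,2,3,4,6,8,9}  ✓accept
'b' @ 2: {}  — no active states
rest 'ccdcc' ignored (set empty)
end set {} — state 1 not in

Answer: REJECT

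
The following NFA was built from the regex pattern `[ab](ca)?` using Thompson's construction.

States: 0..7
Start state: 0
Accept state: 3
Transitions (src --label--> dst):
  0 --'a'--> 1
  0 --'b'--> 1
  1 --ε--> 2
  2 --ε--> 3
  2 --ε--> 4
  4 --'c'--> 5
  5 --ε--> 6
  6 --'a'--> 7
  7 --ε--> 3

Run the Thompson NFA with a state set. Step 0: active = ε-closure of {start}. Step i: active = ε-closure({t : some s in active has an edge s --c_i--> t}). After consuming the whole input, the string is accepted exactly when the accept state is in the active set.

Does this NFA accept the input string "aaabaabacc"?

start: ε-closure({0}) = {0}
'a' @ 1: {1,2,3,4}  [accepting]
'a' @ 2: {}  — no active states
rest 'abaabacc' ignored (set empty)
final: {}; accept 3 not in set

Answer: REJECT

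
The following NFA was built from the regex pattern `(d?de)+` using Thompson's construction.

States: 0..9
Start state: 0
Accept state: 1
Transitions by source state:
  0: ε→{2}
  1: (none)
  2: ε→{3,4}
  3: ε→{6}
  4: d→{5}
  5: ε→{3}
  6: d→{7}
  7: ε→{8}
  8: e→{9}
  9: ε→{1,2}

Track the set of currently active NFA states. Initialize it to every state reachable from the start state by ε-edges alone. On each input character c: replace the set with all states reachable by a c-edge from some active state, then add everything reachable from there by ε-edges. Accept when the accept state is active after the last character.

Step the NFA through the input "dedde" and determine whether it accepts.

start: ε-closure({0}) = {0,2,3,4,6}
'd' @ 1: {3,5,6,7,8}
'e' @ 2: {1,2,3,4,6,9}  (accept∈set)
'd' @ 3: {3,5,6,7,8}
'd' @ 4: {7,8}
'e' @ 5: {1,2,3,4,6,9}  (accept∈set)
final: {1,2,3,4,6,9}; accept 1 in set

Answer: ACCEPT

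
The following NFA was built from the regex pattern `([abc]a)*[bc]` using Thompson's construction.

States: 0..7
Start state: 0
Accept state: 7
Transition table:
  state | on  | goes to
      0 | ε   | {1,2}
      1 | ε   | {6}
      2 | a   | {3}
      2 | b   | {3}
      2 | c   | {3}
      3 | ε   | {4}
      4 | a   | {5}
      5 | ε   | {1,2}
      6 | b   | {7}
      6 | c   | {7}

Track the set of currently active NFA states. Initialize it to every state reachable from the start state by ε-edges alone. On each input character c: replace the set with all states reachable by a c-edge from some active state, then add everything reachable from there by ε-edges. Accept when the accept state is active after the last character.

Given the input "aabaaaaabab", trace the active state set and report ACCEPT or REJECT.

S₀ = ε-closure({0}) = {0,1,2,6}
'a' @ 1: {3,4}
'a' @ 2: {1,2,5,6}
'b' @ 3: {3,4,7}  ✓accept
'a' @ 4: {1,2,5,6}
'a' @ 5: {3,4}
'a' @ 6: {1,2,5,6}
'a' @ 7: {3,4}
'a' @ 8: {1,2,5,6}
'b' @ 9: {3,4,7}  ✓accept
'a' @ 10: {1,2,5,6}
'b' @ 11: {3,4,7}  ✓accept
end set {3,4,7} — state 7 in

Answer: ACCEPT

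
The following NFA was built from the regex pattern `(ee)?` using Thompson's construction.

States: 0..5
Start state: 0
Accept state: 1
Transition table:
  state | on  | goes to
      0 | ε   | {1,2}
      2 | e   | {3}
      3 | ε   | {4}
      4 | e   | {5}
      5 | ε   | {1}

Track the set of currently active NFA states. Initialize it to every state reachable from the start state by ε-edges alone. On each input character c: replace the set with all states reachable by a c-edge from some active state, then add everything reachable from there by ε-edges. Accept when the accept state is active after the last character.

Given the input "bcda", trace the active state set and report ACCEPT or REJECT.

start: ε-closure({0}) = {0,1,2}
'b' @ 1: {}  — dead — no transitions
rest 'cda' ignored (set empty)
after full input: {}  (accept=1 not in)

Answer: REJECT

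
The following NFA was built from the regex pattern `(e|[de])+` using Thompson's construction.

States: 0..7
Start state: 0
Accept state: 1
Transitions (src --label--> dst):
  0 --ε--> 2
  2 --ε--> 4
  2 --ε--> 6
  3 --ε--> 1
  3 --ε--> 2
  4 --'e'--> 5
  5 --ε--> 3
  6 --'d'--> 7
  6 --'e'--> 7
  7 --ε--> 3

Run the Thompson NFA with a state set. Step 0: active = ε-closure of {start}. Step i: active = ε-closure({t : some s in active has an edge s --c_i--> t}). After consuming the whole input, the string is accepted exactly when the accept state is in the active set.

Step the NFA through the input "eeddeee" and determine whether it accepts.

Answer: ACCEPT

Derivation:
S₀ = ε-closure({0}) = {0,2,4,6}
'e' @ 1: {1,2,3,4,5,6,7}  [accepting]
'e' @ 2: {1,2,3,4,5,6,7}  [accepting]
'd' @ 3: {1,2,3,4,6,7}  [accepting]
'd' @ 4: {1,2,3,4,6,7}  [accepting]
'e' @ 5: {1,2,3,4,5,6,7}  [accepting]
'e' @ 6: {1,2,3,4,5,6,7}  [accepting]
'e' @ 7: {1,2,3,4,5,6,7}  [accepting]
final: {1,2,3,4,5,6,7}; accept 1 in set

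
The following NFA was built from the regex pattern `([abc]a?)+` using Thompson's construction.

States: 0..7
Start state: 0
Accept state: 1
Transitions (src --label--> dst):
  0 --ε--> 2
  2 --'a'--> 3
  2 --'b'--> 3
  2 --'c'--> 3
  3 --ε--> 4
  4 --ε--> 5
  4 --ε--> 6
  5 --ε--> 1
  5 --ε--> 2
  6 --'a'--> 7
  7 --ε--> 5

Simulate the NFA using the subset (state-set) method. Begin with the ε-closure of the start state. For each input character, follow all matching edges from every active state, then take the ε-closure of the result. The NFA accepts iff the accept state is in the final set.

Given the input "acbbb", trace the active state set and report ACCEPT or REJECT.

Answer: ACCEPT

Steps:
S₀ = ε-closure({0}) = {0,2}
'a' @ 1: {1,2,3,4,5,6}  [accepting]
'c' @ 2: {1,2,3,4,5,6}  [accepting]
'b' @ 3: {1,2,3,4,5,6}  [accepting]
'b' @ 4: {1,2,3,4,5,6}  [accepting]
'b' @ 5: {1,2,3,4,5,6}  [accepting]
final: {1,2,3,4,5,6}; accept 1 in set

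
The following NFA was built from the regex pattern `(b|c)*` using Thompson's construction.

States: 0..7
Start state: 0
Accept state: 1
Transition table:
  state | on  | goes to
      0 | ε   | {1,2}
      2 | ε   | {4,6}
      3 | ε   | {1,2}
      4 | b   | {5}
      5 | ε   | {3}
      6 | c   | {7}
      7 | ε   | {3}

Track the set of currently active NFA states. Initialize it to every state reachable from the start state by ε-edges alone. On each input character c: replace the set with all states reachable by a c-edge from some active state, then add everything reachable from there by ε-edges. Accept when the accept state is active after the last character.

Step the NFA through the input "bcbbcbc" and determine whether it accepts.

S₀ = ε-closure({0}) = {0,1,2,4,6}
'b' @ 1: {1,2,3,4,5,6}  (accept∈set)
'c' @ 2: {1,2,3,4,6,7}  (accept∈set)
'b' @ 3: {1,2,3,4,5,6}  (accept∈set)
'b' @ 4: {1,2,3,4,5,6}  (accept∈set)
'c' @ 5: {1,2,3,4,6,7}  (accept∈set)
'b' @ 6: {1,2,3,4,5,6}  (accept∈set)
'c' @ 7: {1,2,3,4,6,7}  (accept∈set)
after full input: {1,2,3,4,6,7}  (accept=1 in)

Answer: ACCEPT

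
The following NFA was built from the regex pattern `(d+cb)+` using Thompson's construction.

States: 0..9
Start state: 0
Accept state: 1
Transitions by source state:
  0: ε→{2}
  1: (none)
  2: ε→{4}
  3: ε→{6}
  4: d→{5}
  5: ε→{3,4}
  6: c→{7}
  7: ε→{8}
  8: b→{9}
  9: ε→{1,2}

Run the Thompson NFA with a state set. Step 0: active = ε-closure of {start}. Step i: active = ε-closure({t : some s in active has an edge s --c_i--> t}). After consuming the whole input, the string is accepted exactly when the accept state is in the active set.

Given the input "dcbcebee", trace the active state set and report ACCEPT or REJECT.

Answer: REJECT

Derivation:
S₀ = ε-closure({0}) = {0,2,4}
'd' @ 1: {3,4,5,6}
'c' @ 2: {7,8}
'b' @ 3: {1,2,4,9}  [accepting]
'c' @ 4: {}  — no active states
rest 'ebee' ignored (set empty)
final: {}; accept 1 not in set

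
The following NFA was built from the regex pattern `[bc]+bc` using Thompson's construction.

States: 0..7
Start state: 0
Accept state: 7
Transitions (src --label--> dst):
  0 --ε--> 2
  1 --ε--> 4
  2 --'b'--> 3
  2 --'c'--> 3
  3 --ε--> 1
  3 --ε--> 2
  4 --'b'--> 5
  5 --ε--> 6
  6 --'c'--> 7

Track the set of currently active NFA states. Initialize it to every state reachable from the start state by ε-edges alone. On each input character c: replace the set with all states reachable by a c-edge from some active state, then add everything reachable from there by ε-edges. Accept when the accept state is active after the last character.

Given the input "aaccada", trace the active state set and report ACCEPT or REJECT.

S₀ = ε-closure({0}) = {0,2}
'a' @ 1: {}  — no active states
rest 'accada' ignored (set empty)
after full input: {}  (accept=7 not in)

Answer: REJECT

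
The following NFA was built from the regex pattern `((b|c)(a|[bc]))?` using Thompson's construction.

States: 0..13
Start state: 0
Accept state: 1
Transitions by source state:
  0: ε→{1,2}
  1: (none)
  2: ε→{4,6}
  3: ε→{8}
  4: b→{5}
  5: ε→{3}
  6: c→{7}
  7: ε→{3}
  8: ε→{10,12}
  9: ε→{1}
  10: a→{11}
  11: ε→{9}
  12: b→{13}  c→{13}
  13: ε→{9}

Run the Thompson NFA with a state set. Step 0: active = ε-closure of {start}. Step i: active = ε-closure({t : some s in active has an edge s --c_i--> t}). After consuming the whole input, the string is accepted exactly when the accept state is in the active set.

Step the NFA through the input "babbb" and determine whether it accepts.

initial (ε-close {0}): {0,1,2,4,6}
'b' @ 1: {3,5,8,10,12}
'a' @ 2: {1,9,11}  [accepting]
'b' @ 3: {}  — state set empty
rest 'bb' ignored (set empty)
after full input: {}  (accept=1 not in)

Answer: REJECT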